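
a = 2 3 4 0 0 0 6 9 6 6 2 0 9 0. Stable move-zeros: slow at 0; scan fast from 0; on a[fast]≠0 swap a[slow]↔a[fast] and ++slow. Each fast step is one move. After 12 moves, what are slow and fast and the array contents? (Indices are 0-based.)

slow=8, fast=12, a=[2, 3, 4, 6, 9, 6, 6, 2, 0, 0, 0, 0, 9, 0]

slow=0 fast=0: a[fast]=2≠0 swap→a[0]=2, slow++,fast++
slow=1 fast=1: a[fast]=3≠0 swap→a[1]=3, slow++,fast++
slow=2 fast=2: a[fast]=4≠0 swap→a[2]=4, slow++,fast++
slow=3 fast=3: a[fast]=0, fast++
slow=3 fast=4: a[fast]=0, fast++
slow=3 fast=5: a[fast]=0, fast++
slow=3 fast=6: a[fast]=6≠0 swap→a[3]=6, slow++,fast++
slow=4 fast=7: a[fast]=9≠0 swap→a[4]=9, slow++,fast++
slow=5 fast=8: a[fast]=6≠0 swap→a[5]=6, slow++,fast++
slow=6 fast=9: a[fast]=6≠0 swap→a[6]=6, slow++,fast++
slow=7 fast=10: a[fast]=2≠0 swap→a[7]=2, slow++,fast++
slow=8 fast=11: a[fast]=0, fast++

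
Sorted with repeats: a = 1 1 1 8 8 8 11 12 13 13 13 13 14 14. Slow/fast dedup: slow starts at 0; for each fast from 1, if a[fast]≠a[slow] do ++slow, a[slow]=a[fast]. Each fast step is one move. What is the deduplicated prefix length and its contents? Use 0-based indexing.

slow=0 fast=1: a[fast]=1=a[slow] dup, fast++
slow=0 fast=2: a[fast]=1=a[slow] dup, fast++
slow=0 fast=3: a[fast]=8≠a[slow]=1 write a[1]=8, slow++,fast++
slow=1 fast=4: a[fast]=8=a[slow] dup, fast++
slow=1 fast=5: a[fast]=8=a[slow] dup, fast++
slow=1 fast=6: a[fast]=11≠a[slow]=8 write a[2]=11, slow++,fast++
slow=2 fast=7: a[fast]=12≠a[slow]=11 write a[3]=12, slow++,fast++
slow=3 fast=8: a[fast]=13≠a[slow]=12 write a[4]=13, slow++,fast++
slow=4 fast=9: a[fast]=13=a[slow] dup, fast++
slow=4 fast=10: a[fast]=13=a[slow] dup, fast++
slow=4 fast=11: a[fast]=13=a[slow] dup, fast++
slow=4 fast=12: a[fast]=14≠a[slow]=13 write a[5]=14, slow++,fast++
slow=5 fast=13: a[fast]=14=a[slow] dup, fast++

length 6; prefix = [1, 8, 11, 12, 13, 14]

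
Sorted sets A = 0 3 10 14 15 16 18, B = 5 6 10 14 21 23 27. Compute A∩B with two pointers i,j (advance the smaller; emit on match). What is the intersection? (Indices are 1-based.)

intersection = [10, 14]

[i=1,j=1] 0<5 → i++
[i=2,j=1] 3<5 → i++
[i=3,j=1] 10>5 → j++
[i=3,j=2] 10>6 → j++
[i=3,j=3] 10==10 emit → i++,j++
[i=4,j=4] 14==14 emit → i++,j++
[i=5,j=5] 15<21 → i++
[i=6,j=5] 16<21 → i++
[i=7,j=5] 18<21 → i++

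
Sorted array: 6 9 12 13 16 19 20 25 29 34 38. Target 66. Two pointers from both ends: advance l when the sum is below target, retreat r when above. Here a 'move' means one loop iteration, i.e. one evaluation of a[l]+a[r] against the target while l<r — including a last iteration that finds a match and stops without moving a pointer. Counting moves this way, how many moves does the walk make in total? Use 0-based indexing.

l=0 r=10: 6+38=44 <66, l++
l=1 r=10: 9+38=47 <66, l++
l=2 r=10: 12+38=50 <66, l++
l=3 r=10: 13+38=51 <66, l++
l=4 r=10: 16+38=54 <66, l++
l=5 r=10: 19+38=57 <66, l++
l=6 r=10: 20+38=58 <66, l++
l=7 r=10: 25+38=63 <66, l++
l=8 r=10: 29+38=67 >66, r--
l=8 r=9: 29+34=63 <66, l++

10 moves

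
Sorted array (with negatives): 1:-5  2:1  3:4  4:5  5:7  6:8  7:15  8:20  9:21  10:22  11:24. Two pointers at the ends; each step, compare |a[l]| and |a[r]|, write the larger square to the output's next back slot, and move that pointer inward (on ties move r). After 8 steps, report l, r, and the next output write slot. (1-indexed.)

l=1, r=3, next write slot=3

[1,11] |-5|<=|24| out[11]=576 → r--
[1,10] |-5|<=|22| out[10]=484 → r--
[1,9] |-5|<=|21| out[9]=441 → r--
[1,8] |-5|<=|20| out[8]=400 → r--
[1,7] |-5|<=|15| out[7]=225 → r--
[1,6] |-5|<=|8| out[6]=64 → r--
[1,5] |-5|<=|7| out[5]=49 → r--
[1,4] |-5|<=|5| out[4]=25 → r--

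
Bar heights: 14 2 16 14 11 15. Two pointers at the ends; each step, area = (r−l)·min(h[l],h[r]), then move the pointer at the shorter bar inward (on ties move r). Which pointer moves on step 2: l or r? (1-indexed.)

l

l=1 r=6: min(14,15)*5=70 best=70 *, l++
l=2 r=6: min(2,15)*4=8 best=70, l++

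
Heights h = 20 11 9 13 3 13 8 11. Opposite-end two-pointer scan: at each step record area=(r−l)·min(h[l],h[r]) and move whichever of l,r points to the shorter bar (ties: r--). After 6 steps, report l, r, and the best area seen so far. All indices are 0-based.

[0,7] min(20,11)*7=77 best=77 * → r--
[0,6] min(20,8)*6=48 best=77 → r--
[0,5] min(20,13)*5=65 best=77 → r--
[0,4] min(20,3)*4=12 best=77 → r--
[0,3] min(20,13)*3=39 best=77 → r--
[0,2] min(20,9)*2=18 best=77 → r--

l=0, r=1, best area=77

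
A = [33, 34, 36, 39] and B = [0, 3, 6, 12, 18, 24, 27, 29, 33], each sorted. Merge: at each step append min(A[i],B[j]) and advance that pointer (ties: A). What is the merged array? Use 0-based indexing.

[i=0,j=0] A[i]=33>B[j]=0 take 0 → j++
[i=0,j=1] A[i]=33>B[j]=3 take 3 → j++
[i=0,j=2] A[i]=33>B[j]=6 take 6 → j++
[i=0,j=3] A[i]=33>B[j]=12 take 12 → j++
[i=0,j=4] A[i]=33>B[j]=18 take 18 → j++
[i=0,j=5] A[i]=33>B[j]=24 take 24 → j++
[i=0,j=6] A[i]=33>B[j]=27 take 27 → j++
[i=0,j=7] A[i]=33>B[j]=29 take 29 → j++
[i=0,j=8] A[i]=33<=B[j]=33 take 33 → i++
[i=1,j=8] A[i]=34>B[j]=33 take 33 → j++
[i=1,j=9] B done, take A[i]=34 → i++
[i=2,j=9] B done, take A[i]=36 → i++
[i=3,j=9] B done, take A[i]=39 → i++

[0, 3, 6, 12, 18, 24, 27, 29, 33, 33, 34, 36, 39]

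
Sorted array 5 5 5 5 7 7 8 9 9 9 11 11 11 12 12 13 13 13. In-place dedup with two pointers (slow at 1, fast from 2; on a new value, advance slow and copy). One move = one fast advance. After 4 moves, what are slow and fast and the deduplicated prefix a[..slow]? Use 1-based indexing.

(s=1,f=2) a[fast]=5=a[slow] dup → fast++
(s=1,f=3) a[fast]=5=a[slow] dup → fast++
(s=1,f=4) a[fast]=5=a[slow] dup → fast++
(s=1,f=5) a[fast]=7≠a[slow]=5 write a[2]=7 → slow++,fast++

slow=2, fast=6, prefix=[5, 7]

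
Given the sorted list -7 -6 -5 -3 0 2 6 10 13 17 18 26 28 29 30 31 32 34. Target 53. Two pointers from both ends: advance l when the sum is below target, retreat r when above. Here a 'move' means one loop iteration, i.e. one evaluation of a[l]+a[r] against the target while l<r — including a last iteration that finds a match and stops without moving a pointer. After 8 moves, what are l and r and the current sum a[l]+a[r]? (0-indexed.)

l=8, r=17, sum=47

[0,17] -7+34=27 <53 → l++
[1,17] -6+34=28 <53 → l++
[2,17] -5+34=29 <53 → l++
[3,17] -3+34=31 <53 → l++
[4,17] 0+34=34 <53 → l++
[5,17] 2+34=36 <53 → l++
[6,17] 6+34=40 <53 → l++
[7,17] 10+34=44 <53 → l++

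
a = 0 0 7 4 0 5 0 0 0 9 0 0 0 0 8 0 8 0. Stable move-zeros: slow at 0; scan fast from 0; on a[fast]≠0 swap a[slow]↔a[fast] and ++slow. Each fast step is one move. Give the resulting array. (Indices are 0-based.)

slow=0 fast=0: a[fast]=0, fast++
slow=0 fast=1: a[fast]=0, fast++
slow=0 fast=2: a[fast]=7≠0 swap→a[0]=7, slow++,fast++
slow=1 fast=3: a[fast]=4≠0 swap→a[1]=4, slow++,fast++
slow=2 fast=4: a[fast]=0, fast++
slow=2 fast=5: a[fast]=5≠0 swap→a[2]=5, slow++,fast++
slow=3 fast=6: a[fast]=0, fast++
slow=3 fast=7: a[fast]=0, fast++
slow=3 fast=8: a[fast]=0, fast++
slow=3 fast=9: a[fast]=9≠0 swap→a[3]=9, slow++,fast++
slow=4 fast=10: a[fast]=0, fast++
slow=4 fast=11: a[fast]=0, fast++
slow=4 fast=12: a[fast]=0, fast++
slow=4 fast=13: a[fast]=0, fast++
slow=4 fast=14: a[fast]=8≠0 swap→a[4]=8, slow++,fast++
slow=5 fast=15: a[fast]=0, fast++
slow=5 fast=16: a[fast]=8≠0 swap→a[5]=8, slow++,fast++
slow=6 fast=17: a[fast]=0, fast++

[7, 4, 5, 9, 8, 8, 0, 0, 0, 0, 0, 0, 0, 0, 0, 0, 0, 0]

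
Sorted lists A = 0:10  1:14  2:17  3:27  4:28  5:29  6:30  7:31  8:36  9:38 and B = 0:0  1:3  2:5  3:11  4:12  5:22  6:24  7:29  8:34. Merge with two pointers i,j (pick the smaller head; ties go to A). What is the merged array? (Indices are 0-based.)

[0, 3, 5, 10, 11, 12, 14, 17, 22, 24, 27, 28, 29, 29, 30, 31, 34, 36, 38]

i=0 j=0: A[i]=10>B[j]=0 take 0, j++
i=0 j=1: A[i]=10>B[j]=3 take 3, j++
i=0 j=2: A[i]=10>B[j]=5 take 5, j++
i=0 j=3: A[i]=10<=B[j]=11 take 10, i++
i=1 j=3: A[i]=14>B[j]=11 take 11, j++
i=1 j=4: A[i]=14>B[j]=12 take 12, j++
i=1 j=5: A[i]=14<=B[j]=22 take 14, i++
i=2 j=5: A[i]=17<=B[j]=22 take 17, i++
i=3 j=5: A[i]=27>B[j]=22 take 22, j++
i=3 j=6: A[i]=27>B[j]=24 take 24, j++
i=3 j=7: A[i]=27<=B[j]=29 take 27, i++
i=4 j=7: A[i]=28<=B[j]=29 take 28, i++
i=5 j=7: A[i]=29<=B[j]=29 take 29, i++
i=6 j=7: A[i]=30>B[j]=29 take 29, j++
i=6 j=8: A[i]=30<=B[j]=34 take 30, i++
i=7 j=8: A[i]=31<=B[j]=34 take 31, i++
i=8 j=8: A[i]=36>B[j]=34 take 34, j++
i=8 j=9: B done, take A[i]=36, i++
i=9 j=9: B done, take A[i]=38, i++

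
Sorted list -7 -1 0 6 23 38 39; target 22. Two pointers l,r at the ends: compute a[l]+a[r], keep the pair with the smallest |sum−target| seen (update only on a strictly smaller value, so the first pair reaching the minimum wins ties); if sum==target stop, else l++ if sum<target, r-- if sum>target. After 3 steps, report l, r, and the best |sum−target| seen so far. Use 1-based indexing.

l=2, r=5, best |Δ|=6

[1,7] -7+39=32 d=10 * → r--
[1,6] -7+38=31 d=9 * → r--
[1,5] -7+23=16 d=6 * → l++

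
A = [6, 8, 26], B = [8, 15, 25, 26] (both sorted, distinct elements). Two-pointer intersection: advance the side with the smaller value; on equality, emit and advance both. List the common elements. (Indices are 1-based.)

intersection = [8, 26]

i=1 j=1: 6<8, i++
i=2 j=1: 8==8 emit, i++,j++
i=3 j=2: 26>15, j++
i=3 j=3: 26>25, j++
i=3 j=4: 26==26 emit, i++,j++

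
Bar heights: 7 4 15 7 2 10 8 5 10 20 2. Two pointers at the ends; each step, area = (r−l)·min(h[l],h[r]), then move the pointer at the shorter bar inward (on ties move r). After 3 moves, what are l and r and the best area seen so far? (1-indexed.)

[1,11] min(7,2)*10=20 best=20 * → r--
[1,10] min(7,20)*9=63 best=63 * → l++
[2,10] min(4,20)*8=32 best=63 → l++

l=3, r=10, best area=63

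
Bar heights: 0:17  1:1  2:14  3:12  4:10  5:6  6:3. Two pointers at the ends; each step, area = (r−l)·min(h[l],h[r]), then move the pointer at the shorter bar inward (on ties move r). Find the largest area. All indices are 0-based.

[0,6] min(17,3)*6=18 best=18 * → r--
[0,5] min(17,6)*5=30 best=30 * → r--
[0,4] min(17,10)*4=40 best=40 * → r--
[0,3] min(17,12)*3=36 best=40 → r--
[0,2] min(17,14)*2=28 best=40 → r--
[0,1] min(17,1)*1=1 best=40 → r--

max area = 40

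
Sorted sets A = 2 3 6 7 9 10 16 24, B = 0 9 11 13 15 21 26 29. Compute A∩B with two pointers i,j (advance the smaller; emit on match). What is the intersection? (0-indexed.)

intersection = [9]

i=0 j=0: 2>0, j++
i=0 j=1: 2<9, i++
i=1 j=1: 3<9, i++
i=2 j=1: 6<9, i++
i=3 j=1: 7<9, i++
i=4 j=1: 9==9 emit, i++,j++
i=5 j=2: 10<11, i++
i=6 j=2: 16>11, j++
i=6 j=3: 16>13, j++
i=6 j=4: 16>15, j++
i=6 j=5: 16<21, i++
i=7 j=5: 24>21, j++
i=7 j=6: 24<26, i++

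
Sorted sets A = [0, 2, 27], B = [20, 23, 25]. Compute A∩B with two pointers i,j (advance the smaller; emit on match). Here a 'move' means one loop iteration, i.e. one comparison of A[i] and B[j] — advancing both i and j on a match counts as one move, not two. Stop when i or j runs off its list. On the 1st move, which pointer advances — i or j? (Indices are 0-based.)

i

[i=0,j=0] 0<20 → i++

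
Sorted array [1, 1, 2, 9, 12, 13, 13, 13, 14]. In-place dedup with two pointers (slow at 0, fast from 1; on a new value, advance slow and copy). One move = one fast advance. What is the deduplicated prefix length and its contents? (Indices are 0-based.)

slow=0 fast=1: a[fast]=1=a[slow] dup, fast++
slow=0 fast=2: a[fast]=2≠a[slow]=1 write a[1]=2, slow++,fast++
slow=1 fast=3: a[fast]=9≠a[slow]=2 write a[2]=9, slow++,fast++
slow=2 fast=4: a[fast]=12≠a[slow]=9 write a[3]=12, slow++,fast++
slow=3 fast=5: a[fast]=13≠a[slow]=12 write a[4]=13, slow++,fast++
slow=4 fast=6: a[fast]=13=a[slow] dup, fast++
slow=4 fast=7: a[fast]=13=a[slow] dup, fast++
slow=4 fast=8: a[fast]=14≠a[slow]=13 write a[5]=14, slow++,fast++

length 6; prefix = [1, 2, 9, 12, 13, 14]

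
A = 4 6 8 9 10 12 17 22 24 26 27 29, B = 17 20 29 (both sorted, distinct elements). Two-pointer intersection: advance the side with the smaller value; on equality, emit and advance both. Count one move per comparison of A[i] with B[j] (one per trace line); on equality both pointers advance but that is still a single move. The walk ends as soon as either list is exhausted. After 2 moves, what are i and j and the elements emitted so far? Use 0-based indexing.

i=2, j=0, emitted=[]

i=0 j=0: 4<17, i++
i=1 j=0: 6<17, i++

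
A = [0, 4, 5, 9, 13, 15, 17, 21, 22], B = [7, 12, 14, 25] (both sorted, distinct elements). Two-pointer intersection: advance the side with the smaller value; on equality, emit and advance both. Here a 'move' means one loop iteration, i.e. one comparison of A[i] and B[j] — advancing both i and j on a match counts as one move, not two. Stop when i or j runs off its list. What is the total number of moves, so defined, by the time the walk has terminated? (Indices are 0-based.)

12 moves

[i=0,j=0] 0<7 → i++
[i=1,j=0] 4<7 → i++
[i=2,j=0] 5<7 → i++
[i=3,j=0] 9>7 → j++
[i=3,j=1] 9<12 → i++
[i=4,j=1] 13>12 → j++
[i=4,j=2] 13<14 → i++
[i=5,j=2] 15>14 → j++
[i=5,j=3] 15<25 → i++
[i=6,j=3] 17<25 → i++
[i=7,j=3] 21<25 → i++
[i=8,j=3] 22<25 → i++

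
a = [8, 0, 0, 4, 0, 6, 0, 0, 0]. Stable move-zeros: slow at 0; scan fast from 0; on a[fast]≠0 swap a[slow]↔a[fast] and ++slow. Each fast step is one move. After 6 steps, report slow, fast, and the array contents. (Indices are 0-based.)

(s=0,f=0) a[fast]=8≠0 swap→a[0]=8 → slow++,fast++
(s=1,f=1) a[fast]=0 → fast++
(s=1,f=2) a[fast]=0 → fast++
(s=1,f=3) a[fast]=4≠0 swap→a[1]=4 → slow++,fast++
(s=2,f=4) a[fast]=0 → fast++
(s=2,f=5) a[fast]=6≠0 swap→a[2]=6 → slow++,fast++

slow=3, fast=6, a=[8, 4, 6, 0, 0, 0, 0, 0, 0]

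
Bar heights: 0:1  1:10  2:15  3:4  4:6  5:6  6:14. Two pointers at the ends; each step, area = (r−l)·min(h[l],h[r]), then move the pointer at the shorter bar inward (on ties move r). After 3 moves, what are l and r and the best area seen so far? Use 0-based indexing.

l=0 r=6: min(1,14)*6=6 best=6 *, l++
l=1 r=6: min(10,14)*5=50 best=50 *, l++
l=2 r=6: min(15,14)*4=56 best=56 *, r--

l=2, r=5, best area=56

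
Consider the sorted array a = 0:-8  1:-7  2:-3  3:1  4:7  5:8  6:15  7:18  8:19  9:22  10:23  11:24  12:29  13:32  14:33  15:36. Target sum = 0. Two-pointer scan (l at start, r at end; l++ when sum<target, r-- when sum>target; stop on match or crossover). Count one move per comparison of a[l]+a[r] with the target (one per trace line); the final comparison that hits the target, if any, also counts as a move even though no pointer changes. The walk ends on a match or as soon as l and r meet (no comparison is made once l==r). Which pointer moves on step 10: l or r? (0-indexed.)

[0,15] -8+36=28 >0 → r--
[0,14] -8+33=25 >0 → r--
[0,13] -8+32=24 >0 → r--
[0,12] -8+29=21 >0 → r--
[0,11] -8+24=16 >0 → r--
[0,10] -8+23=15 >0 → r--
[0,9] -8+22=14 >0 → r--
[0,8] -8+19=11 >0 → r--
[0,7] -8+18=10 >0 → r--
[0,6] -8+15=7 >0 → r--

r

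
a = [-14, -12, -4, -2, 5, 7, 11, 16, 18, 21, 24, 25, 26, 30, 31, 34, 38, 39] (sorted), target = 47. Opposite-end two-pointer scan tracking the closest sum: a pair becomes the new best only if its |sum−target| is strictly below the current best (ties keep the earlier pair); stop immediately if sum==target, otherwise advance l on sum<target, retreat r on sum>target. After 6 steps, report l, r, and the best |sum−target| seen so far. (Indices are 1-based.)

l=7, r=18, best |Δ|=1

l=1 r=18: -14+39=25 d=22 *, l++
l=2 r=18: -12+39=27 d=20 *, l++
l=3 r=18: -4+39=35 d=12 *, l++
l=4 r=18: -2+39=37 d=10 *, l++
l=5 r=18: 5+39=44 d=3 *, l++
l=6 r=18: 7+39=46 d=1 *, l++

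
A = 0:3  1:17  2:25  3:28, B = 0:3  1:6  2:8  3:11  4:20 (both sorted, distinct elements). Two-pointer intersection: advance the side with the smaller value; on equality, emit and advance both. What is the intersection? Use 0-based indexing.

intersection = [3]

i=0 j=0: 3==3 emit, i++,j++
i=1 j=1: 17>6, j++
i=1 j=2: 17>8, j++
i=1 j=3: 17>11, j++
i=1 j=4: 17<20, i++
i=2 j=4: 25>20, j++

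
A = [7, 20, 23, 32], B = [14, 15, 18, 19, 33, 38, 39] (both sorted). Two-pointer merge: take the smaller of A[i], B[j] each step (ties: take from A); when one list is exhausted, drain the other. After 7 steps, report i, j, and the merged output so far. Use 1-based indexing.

i=4, j=5, merged so far=[7, 14, 15, 18, 19, 20, 23]

i=1 j=1: A[i]=7<=B[j]=14 take 7, i++
i=2 j=1: A[i]=20>B[j]=14 take 14, j++
i=2 j=2: A[i]=20>B[j]=15 take 15, j++
i=2 j=3: A[i]=20>B[j]=18 take 18, j++
i=2 j=4: A[i]=20>B[j]=19 take 19, j++
i=2 j=5: A[i]=20<=B[j]=33 take 20, i++
i=3 j=5: A[i]=23<=B[j]=33 take 23, i++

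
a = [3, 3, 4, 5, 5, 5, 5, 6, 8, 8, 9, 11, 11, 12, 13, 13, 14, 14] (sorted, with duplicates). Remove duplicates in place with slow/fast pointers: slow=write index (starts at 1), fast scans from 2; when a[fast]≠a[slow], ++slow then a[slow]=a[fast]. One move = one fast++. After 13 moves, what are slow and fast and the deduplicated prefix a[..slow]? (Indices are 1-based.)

slow=8, fast=15, prefix=[3, 4, 5, 6, 8, 9, 11, 12]

(s=1,f=2) a[fast]=3=a[slow] dup → fast++
(s=1,f=3) a[fast]=4≠a[slow]=3 write a[2]=4 → slow++,fast++
(s=2,f=4) a[fast]=5≠a[slow]=4 write a[3]=5 → slow++,fast++
(s=3,f=5) a[fast]=5=a[slow] dup → fast++
(s=3,f=6) a[fast]=5=a[slow] dup → fast++
(s=3,f=7) a[fast]=5=a[slow] dup → fast++
(s=3,f=8) a[fast]=6≠a[slow]=5 write a[4]=6 → slow++,fast++
(s=4,f=9) a[fast]=8≠a[slow]=6 write a[5]=8 → slow++,fast++
(s=5,f=10) a[fast]=8=a[slow] dup → fast++
(s=5,f=11) a[fast]=9≠a[slow]=8 write a[6]=9 → slow++,fast++
(s=6,f=12) a[fast]=11≠a[slow]=9 write a[7]=11 → slow++,fast++
(s=7,f=13) a[fast]=11=a[slow] dup → fast++
(s=7,f=14) a[fast]=12≠a[slow]=11 write a[8]=12 → slow++,fast++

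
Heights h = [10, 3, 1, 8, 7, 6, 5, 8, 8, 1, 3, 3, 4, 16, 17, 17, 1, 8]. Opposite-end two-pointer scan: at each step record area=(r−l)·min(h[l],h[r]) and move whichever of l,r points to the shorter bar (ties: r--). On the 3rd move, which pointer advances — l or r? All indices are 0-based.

[0,17] min(10,8)*17=136 best=136 * → r--
[0,16] min(10,1)*16=16 best=136 → r--
[0,15] min(10,17)*15=150 best=150 * → l++

l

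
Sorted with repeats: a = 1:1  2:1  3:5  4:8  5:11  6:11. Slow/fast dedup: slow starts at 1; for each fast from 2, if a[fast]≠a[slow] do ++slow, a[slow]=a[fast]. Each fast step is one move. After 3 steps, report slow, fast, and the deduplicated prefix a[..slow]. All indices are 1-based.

slow=3, fast=5, prefix=[1, 5, 8]

slow=1 fast=2: a[fast]=1=a[slow] dup, fast++
slow=1 fast=3: a[fast]=5≠a[slow]=1 write a[2]=5, slow++,fast++
slow=2 fast=4: a[fast]=8≠a[slow]=5 write a[3]=8, slow++,fast++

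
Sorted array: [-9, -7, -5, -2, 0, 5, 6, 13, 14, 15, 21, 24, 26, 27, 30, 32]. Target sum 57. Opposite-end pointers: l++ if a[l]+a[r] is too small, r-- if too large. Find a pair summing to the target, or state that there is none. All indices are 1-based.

l=1 r=16: -9+32=23 <57, l++
l=2 r=16: -7+32=25 <57, l++
l=3 r=16: -5+32=27 <57, l++
l=4 r=16: -2+32=30 <57, l++
l=5 r=16: 0+32=32 <57, l++
l=6 r=16: 5+32=37 <57, l++
l=7 r=16: 6+32=38 <57, l++
l=8 r=16: 13+32=45 <57, l++
l=9 r=16: 14+32=46 <57, l++
l=10 r=16: 15+32=47 <57, l++
l=11 r=16: 21+32=53 <57, l++
l=12 r=16: 24+32=56 <57, l++
l=13 r=16: 26+32=58 >57, r--
l=13 r=15: 26+30=56 <57, l++
l=14 r=15: 27+30=57, found

(27, 30)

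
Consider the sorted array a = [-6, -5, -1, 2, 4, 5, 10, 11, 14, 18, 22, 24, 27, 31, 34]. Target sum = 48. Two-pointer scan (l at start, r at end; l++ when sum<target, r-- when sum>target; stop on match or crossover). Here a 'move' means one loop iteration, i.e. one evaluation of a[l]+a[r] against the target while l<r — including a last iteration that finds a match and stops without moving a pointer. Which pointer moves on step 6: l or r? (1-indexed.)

l=1 r=15: -6+34=28 <48, l++
l=2 r=15: -5+34=29 <48, l++
l=3 r=15: -1+34=33 <48, l++
l=4 r=15: 2+34=36 <48, l++
l=5 r=15: 4+34=38 <48, l++
l=6 r=15: 5+34=39 <48, l++

l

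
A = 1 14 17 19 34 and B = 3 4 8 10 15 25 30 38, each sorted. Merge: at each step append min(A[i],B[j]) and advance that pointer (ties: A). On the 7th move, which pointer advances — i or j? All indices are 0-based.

j

i=0 j=0: A[i]=1<=B[j]=3 take 1, i++
i=1 j=0: A[i]=14>B[j]=3 take 3, j++
i=1 j=1: A[i]=14>B[j]=4 take 4, j++
i=1 j=2: A[i]=14>B[j]=8 take 8, j++
i=1 j=3: A[i]=14>B[j]=10 take 10, j++
i=1 j=4: A[i]=14<=B[j]=15 take 14, i++
i=2 j=4: A[i]=17>B[j]=15 take 15, j++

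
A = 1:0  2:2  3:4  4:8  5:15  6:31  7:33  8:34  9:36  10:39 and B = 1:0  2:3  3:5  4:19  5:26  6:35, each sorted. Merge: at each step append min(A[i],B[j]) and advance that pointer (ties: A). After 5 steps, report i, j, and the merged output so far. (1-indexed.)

[i=1,j=1] A[i]=0<=B[j]=0 take 0 → i++
[i=2,j=1] A[i]=2>B[j]=0 take 0 → j++
[i=2,j=2] A[i]=2<=B[j]=3 take 2 → i++
[i=3,j=2] A[i]=4>B[j]=3 take 3 → j++
[i=3,j=3] A[i]=4<=B[j]=5 take 4 → i++

i=4, j=3, merged so far=[0, 0, 2, 3, 4]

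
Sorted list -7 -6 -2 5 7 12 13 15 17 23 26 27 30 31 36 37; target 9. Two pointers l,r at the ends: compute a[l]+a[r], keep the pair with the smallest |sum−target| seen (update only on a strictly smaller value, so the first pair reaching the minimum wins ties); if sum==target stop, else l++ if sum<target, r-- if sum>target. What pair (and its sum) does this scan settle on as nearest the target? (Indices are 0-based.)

pair (-6, 15) with sum 9 (|Δ|=0)

[0,15] -7+37=30 d=21 * → r--
[0,14] -7+36=29 d=20 * → r--
[0,13] -7+31=24 d=15 * → r--
[0,12] -7+30=23 d=14 * → r--
[0,11] -7+27=20 d=11 * → r--
[0,10] -7+26=19 d=10 * → r--
[0,9] -7+23=16 d=7 * → r--
[0,8] -7+17=10 d=1 * → r--
[0,7] -7+15=8 d=1 → l++
[1,7] -6+15=9 d=0 * → stop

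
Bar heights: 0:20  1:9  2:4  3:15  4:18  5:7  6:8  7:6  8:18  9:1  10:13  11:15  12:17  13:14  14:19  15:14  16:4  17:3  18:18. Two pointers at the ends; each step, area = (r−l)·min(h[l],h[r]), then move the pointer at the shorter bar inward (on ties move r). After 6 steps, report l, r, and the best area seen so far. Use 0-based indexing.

l=0 r=18: min(20,18)*18=324 best=324 *, r--
l=0 r=17: min(20,3)*17=51 best=324, r--
l=0 r=16: min(20,4)*16=64 best=324, r--
l=0 r=15: min(20,14)*15=210 best=324, r--
l=0 r=14: min(20,19)*14=266 best=324, r--
l=0 r=13: min(20,14)*13=182 best=324, r--

l=0, r=12, best area=324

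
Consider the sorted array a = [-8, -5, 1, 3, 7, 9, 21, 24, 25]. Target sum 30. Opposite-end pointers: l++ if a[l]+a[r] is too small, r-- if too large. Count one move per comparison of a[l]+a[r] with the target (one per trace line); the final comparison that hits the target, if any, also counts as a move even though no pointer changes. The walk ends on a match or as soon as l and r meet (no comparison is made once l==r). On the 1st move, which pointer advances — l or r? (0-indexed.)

l

[0,8] -8+25=17 <30 → l++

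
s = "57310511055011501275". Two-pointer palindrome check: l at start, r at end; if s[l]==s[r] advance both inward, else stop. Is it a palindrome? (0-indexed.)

l=0 r=19: '5'=='5', l++,r--
l=1 r=18: '7'=='7', l++,r--
l=2 r=17: '3'!='2', stop

not a palindrome (mismatch at 2,17)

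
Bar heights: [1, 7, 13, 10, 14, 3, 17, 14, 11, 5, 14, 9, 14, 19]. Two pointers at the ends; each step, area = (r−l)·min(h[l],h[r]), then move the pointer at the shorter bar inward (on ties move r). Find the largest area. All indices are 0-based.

[0,13] min(1,19)*13=13 best=13 * → l++
[1,13] min(7,19)*12=84 best=84 * → l++
[2,13] min(13,19)*11=143 best=143 * → l++
[3,13] min(10,19)*10=100 best=143 → l++
[4,13] min(14,19)*9=126 best=143 → l++
[5,13] min(3,19)*8=24 best=143 → l++
[6,13] min(17,19)*7=119 best=143 → l++
[7,13] min(14,19)*6=84 best=143 → l++
[8,13] min(11,19)*5=55 best=143 → l++
[9,13] min(5,19)*4=20 best=143 → l++
[10,13] min(14,19)*3=42 best=143 → l++
[11,13] min(9,19)*2=18 best=143 → l++
[12,13] min(14,19)*1=14 best=143 → l++

max area = 143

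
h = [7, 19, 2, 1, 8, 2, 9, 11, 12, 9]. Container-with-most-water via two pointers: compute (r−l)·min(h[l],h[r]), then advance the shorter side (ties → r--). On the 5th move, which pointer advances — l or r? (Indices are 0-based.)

l=0 r=9: min(7,9)*9=63 best=63 *, l++
l=1 r=9: min(19,9)*8=72 best=72 *, r--
l=1 r=8: min(19,12)*7=84 best=84 *, r--
l=1 r=7: min(19,11)*6=66 best=84, r--
l=1 r=6: min(19,9)*5=45 best=84, r--

r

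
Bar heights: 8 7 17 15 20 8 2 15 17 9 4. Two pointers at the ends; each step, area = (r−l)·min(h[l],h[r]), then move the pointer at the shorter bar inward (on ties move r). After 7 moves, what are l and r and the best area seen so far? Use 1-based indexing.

[1,11] min(8,4)*10=40 best=40 * → r--
[1,10] min(8,9)*9=72 best=72 * → l++
[2,10] min(7,9)*8=56 best=72 → l++
[3,10] min(17,9)*7=63 best=72 → r--
[3,9] min(17,17)*6=102 best=102 * → r--
[3,8] min(17,15)*5=75 best=102 → r--
[3,7] min(17,2)*4=8 best=102 → r--

l=3, r=6, best area=102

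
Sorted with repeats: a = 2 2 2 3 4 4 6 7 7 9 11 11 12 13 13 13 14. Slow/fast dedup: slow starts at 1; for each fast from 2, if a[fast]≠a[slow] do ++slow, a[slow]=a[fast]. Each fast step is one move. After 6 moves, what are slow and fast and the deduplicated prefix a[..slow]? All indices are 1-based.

slow=4, fast=8, prefix=[2, 3, 4, 6]

(s=1,f=2) a[fast]=2=a[slow] dup → fast++
(s=1,f=3) a[fast]=2=a[slow] dup → fast++
(s=1,f=4) a[fast]=3≠a[slow]=2 write a[2]=3 → slow++,fast++
(s=2,f=5) a[fast]=4≠a[slow]=3 write a[3]=4 → slow++,fast++
(s=3,f=6) a[fast]=4=a[slow] dup → fast++
(s=3,f=7) a[fast]=6≠a[slow]=4 write a[4]=6 → slow++,fast++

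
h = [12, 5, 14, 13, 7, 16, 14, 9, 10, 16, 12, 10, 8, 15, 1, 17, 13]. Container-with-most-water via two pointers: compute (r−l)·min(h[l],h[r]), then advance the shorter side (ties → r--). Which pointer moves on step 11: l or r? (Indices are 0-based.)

l

[0,16] min(12,13)*16=192 best=192 * → l++
[1,16] min(5,13)*15=75 best=192 → l++
[2,16] min(14,13)*14=182 best=192 → r--
[2,15] min(14,17)*13=182 best=192 → l++
[3,15] min(13,17)*12=156 best=192 → l++
[4,15] min(7,17)*11=77 best=192 → l++
[5,15] min(16,17)*10=160 best=192 → l++
[6,15] min(14,17)*9=126 best=192 → l++
[7,15] min(9,17)*8=72 best=192 → l++
[8,15] min(10,17)*7=70 best=192 → l++
[9,15] min(16,17)*6=96 best=192 → l++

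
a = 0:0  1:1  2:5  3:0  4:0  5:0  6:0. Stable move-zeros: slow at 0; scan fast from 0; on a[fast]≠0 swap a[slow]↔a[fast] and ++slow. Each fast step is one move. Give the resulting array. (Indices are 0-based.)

[1, 5, 0, 0, 0, 0, 0]

slow=0 fast=0: a[fast]=0, fast++
slow=0 fast=1: a[fast]=1≠0 swap→a[0]=1, slow++,fast++
slow=1 fast=2: a[fast]=5≠0 swap→a[1]=5, slow++,fast++
slow=2 fast=3: a[fast]=0, fast++
slow=2 fast=4: a[fast]=0, fast++
slow=2 fast=5: a[fast]=0, fast++
slow=2 fast=6: a[fast]=0, fast++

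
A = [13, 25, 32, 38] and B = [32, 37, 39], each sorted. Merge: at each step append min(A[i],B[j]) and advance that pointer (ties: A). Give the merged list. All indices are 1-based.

[i=1,j=1] A[i]=13<=B[j]=32 take 13 → i++
[i=2,j=1] A[i]=25<=B[j]=32 take 25 → i++
[i=3,j=1] A[i]=32<=B[j]=32 take 32 → i++
[i=4,j=1] A[i]=38>B[j]=32 take 32 → j++
[i=4,j=2] A[i]=38>B[j]=37 take 37 → j++
[i=4,j=3] A[i]=38<=B[j]=39 take 38 → i++
[i=5,j=3] A done, take B[j]=39 → j++

[13, 25, 32, 32, 37, 38, 39]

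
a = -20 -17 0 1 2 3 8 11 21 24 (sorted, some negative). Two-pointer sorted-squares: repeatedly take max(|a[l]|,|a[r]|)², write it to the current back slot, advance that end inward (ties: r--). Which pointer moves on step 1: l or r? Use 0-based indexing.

l=0 r=9: |-20|<=|24| out[9]=576, r--

r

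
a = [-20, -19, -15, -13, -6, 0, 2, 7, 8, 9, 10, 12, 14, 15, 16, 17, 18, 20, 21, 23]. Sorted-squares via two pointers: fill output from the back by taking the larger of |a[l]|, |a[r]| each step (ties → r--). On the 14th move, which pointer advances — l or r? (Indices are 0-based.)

l=0 r=19: |-20|<=|23| out[19]=529, r--
l=0 r=18: |-20|<=|21| out[18]=441, r--
l=0 r=17: |-20|<=|20| out[17]=400, r--
l=0 r=16: |-20|>|18| out[16]=400, l++
l=1 r=16: |-19|>|18| out[15]=361, l++
l=2 r=16: |-15|<=|18| out[14]=324, r--
l=2 r=15: |-15|<=|17| out[13]=289, r--
l=2 r=14: |-15|<=|16| out[12]=256, r--
l=2 r=13: |-15|<=|15| out[11]=225, r--
l=2 r=12: |-15|>|14| out[10]=225, l++
l=3 r=12: |-13|<=|14| out[9]=196, r--
l=3 r=11: |-13|>|12| out[8]=169, l++
l=4 r=11: |-6|<=|12| out[7]=144, r--
l=4 r=10: |-6|<=|10| out[6]=100, r--

r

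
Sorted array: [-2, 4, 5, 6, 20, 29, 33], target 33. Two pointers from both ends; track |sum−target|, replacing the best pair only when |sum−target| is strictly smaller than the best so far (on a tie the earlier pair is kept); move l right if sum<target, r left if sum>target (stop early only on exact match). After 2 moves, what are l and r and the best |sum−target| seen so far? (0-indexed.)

[0,6] -2+33=31 d=2 * → l++
[1,6] 4+33=37 d=4 → r--

l=1, r=5, best |Δ|=2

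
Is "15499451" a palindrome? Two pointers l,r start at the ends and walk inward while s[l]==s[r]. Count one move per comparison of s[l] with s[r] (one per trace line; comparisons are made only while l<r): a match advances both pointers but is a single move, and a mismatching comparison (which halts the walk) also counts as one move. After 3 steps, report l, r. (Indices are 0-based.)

l=3, r=4

[0,7] '1'=='1' → l++,r--
[1,6] '5'=='5' → l++,r--
[2,5] '4'=='4' → l++,r--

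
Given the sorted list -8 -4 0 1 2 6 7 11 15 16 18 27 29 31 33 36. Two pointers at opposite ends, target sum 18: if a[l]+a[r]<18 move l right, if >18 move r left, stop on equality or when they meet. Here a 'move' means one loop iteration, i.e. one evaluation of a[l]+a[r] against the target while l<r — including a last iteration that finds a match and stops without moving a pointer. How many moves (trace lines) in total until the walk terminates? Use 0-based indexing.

8 moves

l=0 r=15: -8+36=28 >18, r--
l=0 r=14: -8+33=25 >18, r--
l=0 r=13: -8+31=23 >18, r--
l=0 r=12: -8+29=21 >18, r--
l=0 r=11: -8+27=19 >18, r--
l=0 r=10: -8+18=10 <18, l++
l=1 r=10: -4+18=14 <18, l++
l=2 r=10: 0+18=18, found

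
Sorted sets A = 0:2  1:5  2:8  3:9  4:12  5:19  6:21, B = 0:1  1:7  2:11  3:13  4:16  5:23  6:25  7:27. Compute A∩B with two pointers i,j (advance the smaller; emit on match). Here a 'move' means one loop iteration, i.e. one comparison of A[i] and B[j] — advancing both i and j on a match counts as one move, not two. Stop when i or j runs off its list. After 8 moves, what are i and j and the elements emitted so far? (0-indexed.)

i=5, j=3, emitted=[]

i=0 j=0: 2>1, j++
i=0 j=1: 2<7, i++
i=1 j=1: 5<7, i++
i=2 j=1: 8>7, j++
i=2 j=2: 8<11, i++
i=3 j=2: 9<11, i++
i=4 j=2: 12>11, j++
i=4 j=3: 12<13, i++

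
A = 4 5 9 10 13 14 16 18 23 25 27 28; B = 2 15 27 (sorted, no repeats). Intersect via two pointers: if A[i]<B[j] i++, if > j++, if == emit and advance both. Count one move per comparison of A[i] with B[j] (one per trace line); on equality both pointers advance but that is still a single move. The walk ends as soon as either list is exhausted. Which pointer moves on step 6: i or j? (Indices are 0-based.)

[i=0,j=0] 4>2 → j++
[i=0,j=1] 4<15 → i++
[i=1,j=1] 5<15 → i++
[i=2,j=1] 9<15 → i++
[i=3,j=1] 10<15 → i++
[i=4,j=1] 13<15 → i++

i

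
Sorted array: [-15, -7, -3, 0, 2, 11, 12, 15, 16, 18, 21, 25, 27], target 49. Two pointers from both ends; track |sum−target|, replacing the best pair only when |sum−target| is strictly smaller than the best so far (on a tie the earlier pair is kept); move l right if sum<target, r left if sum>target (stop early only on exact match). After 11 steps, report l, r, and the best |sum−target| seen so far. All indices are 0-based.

[0,12] -15+27=12 d=37 * → l++
[1,12] -7+27=20 d=29 * → l++
[2,12] -3+27=24 d=25 * → l++
[3,12] 0+27=27 d=22 * → l++
[4,12] 2+27=29 d=20 * → l++
[5,12] 11+27=38 d=11 * → l++
[6,12] 12+27=39 d=10 * → l++
[7,12] 15+27=42 d=7 * → l++
[8,12] 16+27=43 d=6 * → l++
[9,12] 18+27=45 d=4 * → l++
[10,12] 21+27=48 d=1 * → l++

l=11, r=12, best |Δ|=1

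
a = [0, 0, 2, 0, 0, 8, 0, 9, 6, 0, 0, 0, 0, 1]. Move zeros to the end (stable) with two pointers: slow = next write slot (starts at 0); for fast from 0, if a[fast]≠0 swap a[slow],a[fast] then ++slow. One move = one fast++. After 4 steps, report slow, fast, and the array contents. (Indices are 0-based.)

slow=1, fast=4, a=[2, 0, 0, 0, 0, 8, 0, 9, 6, 0, 0, 0, 0, 1]

(s=0,f=0) a[fast]=0 → fast++
(s=0,f=1) a[fast]=0 → fast++
(s=0,f=2) a[fast]=2≠0 swap→a[0]=2 → slow++,fast++
(s=1,f=3) a[fast]=0 → fast++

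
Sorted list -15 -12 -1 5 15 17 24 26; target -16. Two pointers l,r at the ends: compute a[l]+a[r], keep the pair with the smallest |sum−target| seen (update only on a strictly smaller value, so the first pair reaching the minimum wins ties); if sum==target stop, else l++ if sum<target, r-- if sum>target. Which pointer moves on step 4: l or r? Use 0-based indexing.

[0,7] -15+26=11 d=27 * → r--
[0,6] -15+24=9 d=25 * → r--
[0,5] -15+17=2 d=18 * → r--
[0,4] -15+15=0 d=16 * → r--

r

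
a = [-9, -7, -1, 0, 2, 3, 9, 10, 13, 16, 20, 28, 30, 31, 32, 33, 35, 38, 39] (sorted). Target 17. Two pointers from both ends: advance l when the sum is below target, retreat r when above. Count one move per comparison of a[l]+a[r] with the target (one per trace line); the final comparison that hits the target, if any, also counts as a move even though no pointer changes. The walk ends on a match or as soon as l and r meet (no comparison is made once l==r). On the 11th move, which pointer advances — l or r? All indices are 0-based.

r

[0,18] -9+39=30 >17 → r--
[0,17] -9+38=29 >17 → r--
[0,16] -9+35=26 >17 → r--
[0,15] -9+33=24 >17 → r--
[0,14] -9+32=23 >17 → r--
[0,13] -9+31=22 >17 → r--
[0,12] -9+30=21 >17 → r--
[0,11] -9+28=19 >17 → r--
[0,10] -9+20=11 <17 → l++
[1,10] -7+20=13 <17 → l++
[2,10] -1+20=19 >17 → r--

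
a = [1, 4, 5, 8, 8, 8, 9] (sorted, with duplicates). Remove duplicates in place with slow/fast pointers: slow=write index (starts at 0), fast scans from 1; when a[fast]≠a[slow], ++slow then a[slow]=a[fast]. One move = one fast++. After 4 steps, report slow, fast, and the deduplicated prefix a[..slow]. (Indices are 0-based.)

(s=0,f=1) a[fast]=4≠a[slow]=1 write a[1]=4 → slow++,fast++
(s=1,f=2) a[fast]=5≠a[slow]=4 write a[2]=5 → slow++,fast++
(s=2,f=3) a[fast]=8≠a[slow]=5 write a[3]=8 → slow++,fast++
(s=3,f=4) a[fast]=8=a[slow] dup → fast++

slow=3, fast=5, prefix=[1, 4, 5, 8]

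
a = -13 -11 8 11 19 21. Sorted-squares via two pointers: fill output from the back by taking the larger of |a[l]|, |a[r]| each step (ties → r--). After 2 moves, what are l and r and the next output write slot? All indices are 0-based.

l=0 r=5: |-13|<=|21| out[5]=441, r--
l=0 r=4: |-13|<=|19| out[4]=361, r--

l=0, r=3, next write slot=3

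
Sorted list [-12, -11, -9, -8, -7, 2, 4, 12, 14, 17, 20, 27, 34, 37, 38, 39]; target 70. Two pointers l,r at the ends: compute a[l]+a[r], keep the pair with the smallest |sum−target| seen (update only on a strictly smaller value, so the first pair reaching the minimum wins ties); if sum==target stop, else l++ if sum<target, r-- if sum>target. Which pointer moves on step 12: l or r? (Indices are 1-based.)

l=1 r=16: -12+39=27 d=43 *, l++
l=2 r=16: -11+39=28 d=42 *, l++
l=3 r=16: -9+39=30 d=40 *, l++
l=4 r=16: -8+39=31 d=39 *, l++
l=5 r=16: -7+39=32 d=38 *, l++
l=6 r=16: 2+39=41 d=29 *, l++
l=7 r=16: 4+39=43 d=27 *, l++
l=8 r=16: 12+39=51 d=19 *, l++
l=9 r=16: 14+39=53 d=17 *, l++
l=10 r=16: 17+39=56 d=14 *, l++
l=11 r=16: 20+39=59 d=11 *, l++
l=12 r=16: 27+39=66 d=4 *, l++

l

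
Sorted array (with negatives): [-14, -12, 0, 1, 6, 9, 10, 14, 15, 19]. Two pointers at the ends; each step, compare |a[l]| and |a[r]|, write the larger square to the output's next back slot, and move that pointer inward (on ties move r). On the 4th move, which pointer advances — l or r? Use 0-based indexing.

l=0 r=9: |-14|<=|19| out[9]=361, r--
l=0 r=8: |-14|<=|15| out[8]=225, r--
l=0 r=7: |-14|<=|14| out[7]=196, r--
l=0 r=6: |-14|>|10| out[6]=196, l++

l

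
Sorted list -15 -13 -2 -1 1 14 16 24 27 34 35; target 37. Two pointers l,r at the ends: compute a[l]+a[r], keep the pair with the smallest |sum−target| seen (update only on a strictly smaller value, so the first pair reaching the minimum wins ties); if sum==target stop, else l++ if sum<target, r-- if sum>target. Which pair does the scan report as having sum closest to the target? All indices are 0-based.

pair (1, 35) with sum 36 (|Δ|=1)

[0,10] -15+35=20 d=17 * → l++
[1,10] -13+35=22 d=15 * → l++
[2,10] -2+35=33 d=4 * → l++
[3,10] -1+35=34 d=3 * → l++
[4,10] 1+35=36 d=1 * → l++
[5,10] 14+35=49 d=12 → r--
[5,9] 14+34=48 d=11 → r--
[5,8] 14+27=41 d=4 → r--
[5,7] 14+24=38 d=1 → r--
[5,6] 14+16=30 d=7 → l++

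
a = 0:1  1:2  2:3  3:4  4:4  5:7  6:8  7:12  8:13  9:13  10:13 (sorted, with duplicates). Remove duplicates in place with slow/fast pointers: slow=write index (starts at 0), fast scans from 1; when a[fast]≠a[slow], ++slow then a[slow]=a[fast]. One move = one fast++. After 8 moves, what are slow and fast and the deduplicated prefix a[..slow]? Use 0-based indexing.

(s=0,f=1) a[fast]=2≠a[slow]=1 write a[1]=2 → slow++,fast++
(s=1,f=2) a[fast]=3≠a[slow]=2 write a[2]=3 → slow++,fast++
(s=2,f=3) a[fast]=4≠a[slow]=3 write a[3]=4 → slow++,fast++
(s=3,f=4) a[fast]=4=a[slow] dup → fast++
(s=3,f=5) a[fast]=7≠a[slow]=4 write a[4]=7 → slow++,fast++
(s=4,f=6) a[fast]=8≠a[slow]=7 write a[5]=8 → slow++,fast++
(s=5,f=7) a[fast]=12≠a[slow]=8 write a[6]=12 → slow++,fast++
(s=6,f=8) a[fast]=13≠a[slow]=12 write a[7]=13 → slow++,fast++

slow=7, fast=9, prefix=[1, 2, 3, 4, 7, 8, 12, 13]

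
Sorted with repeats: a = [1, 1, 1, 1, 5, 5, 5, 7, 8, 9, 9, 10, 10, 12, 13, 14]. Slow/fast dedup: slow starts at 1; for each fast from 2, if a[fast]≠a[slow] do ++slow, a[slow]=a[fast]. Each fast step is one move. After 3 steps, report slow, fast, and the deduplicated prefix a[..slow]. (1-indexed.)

slow=1 fast=2: a[fast]=1=a[slow] dup, fast++
slow=1 fast=3: a[fast]=1=a[slow] dup, fast++
slow=1 fast=4: a[fast]=1=a[slow] dup, fast++

slow=1, fast=5, prefix=[1]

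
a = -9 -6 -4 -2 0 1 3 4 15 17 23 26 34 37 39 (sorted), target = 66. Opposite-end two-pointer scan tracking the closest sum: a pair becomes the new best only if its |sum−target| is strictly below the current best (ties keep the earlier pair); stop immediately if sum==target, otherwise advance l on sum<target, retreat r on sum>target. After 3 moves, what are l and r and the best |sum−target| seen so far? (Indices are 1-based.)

[1,15] -9+39=30 d=36 * → l++
[2,15] -6+39=33 d=33 * → l++
[3,15] -4+39=35 d=31 * → l++

l=4, r=15, best |Δ|=31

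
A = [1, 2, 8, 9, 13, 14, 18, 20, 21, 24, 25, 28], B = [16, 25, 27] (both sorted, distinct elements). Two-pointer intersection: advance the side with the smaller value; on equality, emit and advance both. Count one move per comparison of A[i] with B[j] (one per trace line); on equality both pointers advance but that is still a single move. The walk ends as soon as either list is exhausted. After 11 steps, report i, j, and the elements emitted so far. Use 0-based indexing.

[i=0,j=0] 1<16 → i++
[i=1,j=0] 2<16 → i++
[i=2,j=0] 8<16 → i++
[i=3,j=0] 9<16 → i++
[i=4,j=0] 13<16 → i++
[i=5,j=0] 14<16 → i++
[i=6,j=0] 18>16 → j++
[i=6,j=1] 18<25 → i++
[i=7,j=1] 20<25 → i++
[i=8,j=1] 21<25 → i++
[i=9,j=1] 24<25 → i++

i=10, j=1, emitted=[]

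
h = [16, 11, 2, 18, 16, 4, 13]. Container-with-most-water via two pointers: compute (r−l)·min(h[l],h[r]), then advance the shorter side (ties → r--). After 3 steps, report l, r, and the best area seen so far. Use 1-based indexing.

[1,7] min(16,13)*6=78 best=78 * → r--
[1,6] min(16,4)*5=20 best=78 → r--
[1,5] min(16,16)*4=64 best=78 → r--

l=1, r=4, best area=78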